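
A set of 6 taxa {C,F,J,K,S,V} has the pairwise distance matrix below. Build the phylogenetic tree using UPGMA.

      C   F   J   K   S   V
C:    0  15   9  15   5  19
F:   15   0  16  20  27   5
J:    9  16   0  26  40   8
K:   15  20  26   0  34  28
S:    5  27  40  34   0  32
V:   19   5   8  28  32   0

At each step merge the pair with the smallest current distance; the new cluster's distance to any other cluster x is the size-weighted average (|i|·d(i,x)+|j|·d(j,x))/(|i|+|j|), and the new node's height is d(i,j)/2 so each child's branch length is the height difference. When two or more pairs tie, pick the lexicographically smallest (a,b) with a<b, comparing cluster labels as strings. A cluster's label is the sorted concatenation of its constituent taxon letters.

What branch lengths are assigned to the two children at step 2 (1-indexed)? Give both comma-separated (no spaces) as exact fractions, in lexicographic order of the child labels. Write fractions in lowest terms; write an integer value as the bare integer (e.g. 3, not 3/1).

5/2,5/2

1. join C+S (d=5) ⇒ CS; edges |C|=5/2, |S|=5/2
  updated: d(CS,F)=21, d(CS,J)=49/2, d(CS,K)=49/2, d(CS,V)=51/2
2. join F+V (d=5) ⇒ FV; edges |F|=5/2, |V|=5/2
  updated: d(CS,FV)=93/4, d(FV,J)=12, d(FV,K)=24
3. join FV+J (d=12) ⇒ FJV; edges |FV|=7/2, |J|=6
  updated: d(CS,FJV)=71/3, d(FJV,K)=74/3
4. join CS+FJV (d=71/3) ⇒ CFJSV; edges |CS|=28/3, |FJV|=35/6
  updated: d(CFJSV,K)=123/5
5. join CFJSV+K (d=123/5) ⇒ CFJKSV; edges |CFJSV|=7/15, |K|=123/10
final tree: (((C:5/2,S:5/2):28/3,((F:5/2,V:5/2):7/2,J:6):35/6):7/15,K:123/10)
total length: 1423/30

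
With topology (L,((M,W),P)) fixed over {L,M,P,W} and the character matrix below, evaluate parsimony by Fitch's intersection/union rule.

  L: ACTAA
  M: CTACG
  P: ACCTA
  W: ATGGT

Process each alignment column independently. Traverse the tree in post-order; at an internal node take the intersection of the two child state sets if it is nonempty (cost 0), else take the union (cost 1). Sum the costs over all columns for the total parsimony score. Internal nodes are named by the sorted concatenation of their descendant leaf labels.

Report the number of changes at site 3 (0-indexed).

3

MW@0: {C} ∪ {A} = {A,C} (union, +1)
MPW@0: {A,C} ∩ {A} = {A} (intersection, +0)
LMPW@0: {A} ∩ {A} = {A} (intersection, +0)
MW@1: {T} ∩ {T} = {T} (intersection, +0)
MPW@1: {T} ∪ {C} = {C,T} (union, +1)
LMPW@1: {C} ∩ {C,T} = {C} (intersection, +0)
MW@2: {A} ∪ {G} = {A,G} (union, +1)
MPW@2: {A,G} ∪ {C} = {A,C,G} (union, +1)
LMPW@2: {T} ∪ {A,C,G} = {A,C,G,T} (union, +1)
MW@3: {C} ∪ {G} = {C,G} (union, +1)
MPW@3: {C,G} ∪ {T} = {C,G,T} (union, +1)
LMPW@3: {A} ∪ {C,G,T} = {A,C,G,T} (union, +1)
MW@4: {G} ∪ {T} = {G,T} (union, +1)
MPW@4: {G,T} ∪ {A} = {A,G,T} (union, +1)
LMPW@4: {A} ∩ {A,G,T} = {A} (intersection, +0)
per-site changes: [1, 1, 3, 3, 2]; total = 10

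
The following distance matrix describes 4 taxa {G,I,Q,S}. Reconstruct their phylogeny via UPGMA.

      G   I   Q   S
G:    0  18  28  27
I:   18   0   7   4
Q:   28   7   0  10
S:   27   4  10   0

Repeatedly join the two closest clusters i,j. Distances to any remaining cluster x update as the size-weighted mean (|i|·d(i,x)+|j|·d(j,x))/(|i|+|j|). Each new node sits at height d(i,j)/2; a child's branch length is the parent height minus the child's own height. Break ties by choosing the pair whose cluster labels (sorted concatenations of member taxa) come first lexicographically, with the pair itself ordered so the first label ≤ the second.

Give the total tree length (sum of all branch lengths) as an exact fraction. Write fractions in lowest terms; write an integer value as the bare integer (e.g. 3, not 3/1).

step 1: merge (I,S) at d=4; branch lengths I→2, S→2; new cluster IS
  updated: d(G,IS)=45/2, d(IS,Q)=17/2
step 2: merge (IS,Q) at d=17/2; branch lengths IS→9/4, Q→17/4; new cluster IQS
  updated: d(G,IQS)=73/3
step 3: merge (G,IQS) at d=73/3; branch lengths G→73/6, IQS→95/12; new cluster GIQS
final tree: (G:73/6,((I:2,S:2):9/4,Q:17/4):95/12)
total length: 367/12

367/12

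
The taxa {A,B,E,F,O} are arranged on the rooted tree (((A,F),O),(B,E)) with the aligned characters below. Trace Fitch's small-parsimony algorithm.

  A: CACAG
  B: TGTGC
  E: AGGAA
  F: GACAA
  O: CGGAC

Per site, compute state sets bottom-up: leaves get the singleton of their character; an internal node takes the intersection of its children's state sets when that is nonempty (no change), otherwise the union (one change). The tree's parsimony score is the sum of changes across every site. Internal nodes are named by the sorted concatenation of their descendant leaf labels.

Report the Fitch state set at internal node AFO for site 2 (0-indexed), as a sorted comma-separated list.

AF@0: {C} ∪ {G} = {C,G} (union, +1)
AFO@0: {C,G} ∩ {C} = {C} (intersection, +0)
BE@0: {T} ∪ {A} = {A,T} (union, +1)
ABEFO@0: {C} ∪ {A,T} = {A,C,T} (union, +1)
AF@1: {A} ∩ {A} = {A} (intersection, +0)
AFO@1: {A} ∪ {G} = {A,G} (union, +1)
BE@1: {G} ∩ {G} = {G} (intersection, +0)
ABEFO@1: {A,G} ∩ {G} = {G} (intersection, +0)
AF@2: {C} ∩ {C} = {C} (intersection, +0)
AFO@2: {C} ∪ {G} = {C,G} (union, +1)
BE@2: {T} ∪ {G} = {G,T} (union, +1)
ABEFO@2: {C,G} ∩ {G,T} = {G} (intersection, +0)
AF@3: {A} ∩ {A} = {A} (intersection, +0)
AFO@3: {A} ∩ {A} = {A} (intersection, +0)
BE@3: {G} ∪ {A} = {A,G} (union, +1)
ABEFO@3: {A} ∩ {A,G} = {A} (intersection, +0)
AF@4: {G} ∪ {A} = {A,G} (union, +1)
AFO@4: {A,G} ∪ {C} = {A,C,G} (union, +1)
BE@4: {C} ∪ {A} = {A,C} (union, +1)
ABEFO@4: {A,C,G} ∩ {A,C} = {A,C} (intersection, +0)
per-site changes: [3, 1, 2, 1, 3]; total = 10

C,G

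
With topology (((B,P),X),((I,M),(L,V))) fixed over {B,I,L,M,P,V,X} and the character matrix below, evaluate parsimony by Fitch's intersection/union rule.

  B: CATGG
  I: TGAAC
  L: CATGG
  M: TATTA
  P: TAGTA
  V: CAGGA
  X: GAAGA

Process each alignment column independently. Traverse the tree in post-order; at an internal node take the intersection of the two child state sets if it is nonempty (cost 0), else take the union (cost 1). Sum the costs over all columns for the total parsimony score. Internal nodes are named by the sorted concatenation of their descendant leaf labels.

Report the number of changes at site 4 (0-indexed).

BP@0: {C} ∪ {T} = {C,T} (union, +1)
BPX@0: {C,T} ∪ {G} = {C,G,T} (union, +1)
IM@0: {T} ∩ {T} = {T} (intersection, +0)
LV@0: {C} ∩ {C} = {C} (intersection, +0)
ILMV@0: {T} ∪ {C} = {C,T} (union, +1)
BILMPVX@0: {C,G,T} ∩ {C,T} = {C,T} (intersection, +0)
BP@1: {A} ∩ {A} = {A} (intersection, +0)
BPX@1: {A} ∩ {A} = {A} (intersection, +0)
IM@1: {G} ∪ {A} = {A,G} (union, +1)
LV@1: {A} ∩ {A} = {A} (intersection, +0)
ILMV@1: {A,G} ∩ {A} = {A} (intersection, +0)
BILMPVX@1: {A} ∩ {A} = {A} (intersection, +0)
BP@2: {T} ∪ {G} = {G,T} (union, +1)
BPX@2: {G,T} ∪ {A} = {A,G,T} (union, +1)
IM@2: {A} ∪ {T} = {A,T} (union, +1)
LV@2: {T} ∪ {G} = {G,T} (union, +1)
ILMV@2: {A,T} ∩ {G,T} = {T} (intersection, +0)
BILMPVX@2: {A,G,T} ∩ {T} = {T} (intersection, +0)
BP@3: {G} ∪ {T} = {G,T} (union, +1)
BPX@3: {G,T} ∩ {G} = {G} (intersection, +0)
IM@3: {A} ∪ {T} = {A,T} (union, +1)
LV@3: {G} ∩ {G} = {G} (intersection, +0)
ILMV@3: {A,T} ∪ {G} = {A,G,T} (union, +1)
BILMPVX@3: {G} ∩ {A,G,T} = {G} (intersection, +0)
BP@4: {G} ∪ {A} = {A,G} (union, +1)
BPX@4: {A,G} ∩ {A} = {A} (intersection, +0)
IM@4: {C} ∪ {A} = {A,C} (union, +1)
LV@4: {G} ∪ {A} = {A,G} (union, +1)
ILMV@4: {A,C} ∩ {A,G} = {A} (intersection, +0)
BILMPVX@4: {A} ∩ {A} = {A} (intersection, +0)
per-site changes: [3, 1, 4, 3, 3]; total = 14

3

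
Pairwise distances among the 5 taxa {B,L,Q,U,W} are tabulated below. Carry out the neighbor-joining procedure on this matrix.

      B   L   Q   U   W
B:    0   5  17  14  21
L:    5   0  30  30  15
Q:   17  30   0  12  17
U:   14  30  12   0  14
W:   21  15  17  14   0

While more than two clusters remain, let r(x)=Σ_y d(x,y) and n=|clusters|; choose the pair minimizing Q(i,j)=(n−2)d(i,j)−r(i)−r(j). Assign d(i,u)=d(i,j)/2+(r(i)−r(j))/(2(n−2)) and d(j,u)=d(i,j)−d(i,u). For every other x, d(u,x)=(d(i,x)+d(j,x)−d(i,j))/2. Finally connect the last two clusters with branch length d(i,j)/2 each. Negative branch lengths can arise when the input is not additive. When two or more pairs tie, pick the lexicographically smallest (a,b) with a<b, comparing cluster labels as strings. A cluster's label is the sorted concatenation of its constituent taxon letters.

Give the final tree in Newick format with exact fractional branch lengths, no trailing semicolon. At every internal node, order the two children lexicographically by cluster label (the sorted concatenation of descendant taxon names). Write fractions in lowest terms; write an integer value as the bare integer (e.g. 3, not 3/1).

1. join B+L (d=5, Q=-122) ⇒ BL; edges |B|=-4/3, |L|=19/3
  updated: d(BL,Q)=21, d(BL,U)=39/2, d(BL,W)=31/2
2. join BL+W (d=31/2, Q=-143/2) ⇒ BLW; edges |BL|=81/8, |W|=43/8
  updated: d(BLW,Q)=45/4, d(BLW,U)=9
3. join BLW+Q (d=45/4, Q=-129/4) ⇒ BLQW; edges |BLW|=33/8, |Q|=57/8
  updated: d(BLQW,U)=39/8
4. join BLQW+U (d=39/8) ⇒ BLQUW; edges |BLQW|=39/16, |U|=39/16
final tree: ((((B:-4/3,L:19/3):81/8,W:43/8):33/8,Q:57/8):39/16,U:39/16)
total length: 293/8

((((B:-4/3,L:19/3):81/8,W:43/8):33/8,Q:57/8):39/16,U:39/16)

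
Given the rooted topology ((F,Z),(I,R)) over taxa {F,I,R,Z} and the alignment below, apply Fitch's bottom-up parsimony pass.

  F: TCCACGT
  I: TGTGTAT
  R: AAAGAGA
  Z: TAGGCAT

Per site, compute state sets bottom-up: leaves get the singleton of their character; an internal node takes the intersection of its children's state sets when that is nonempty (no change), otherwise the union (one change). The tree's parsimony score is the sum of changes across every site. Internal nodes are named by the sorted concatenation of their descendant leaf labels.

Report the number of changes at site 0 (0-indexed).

site 0, node FZ: F={T} ∩ Z={T} → {T} (+0)
site 0, node IR: I={T} ∪ R={A} → {A,T} (+1)
site 0, node FIRZ: FZ={T} ∩ IR={A,T} → {T} (+0)
site 1, node FZ: F={C} ∪ Z={A} → {A,C} (+1)
site 1, node IR: I={G} ∪ R={A} → {A,G} (+1)
site 1, node FIRZ: FZ={A,C} ∩ IR={A,G} → {A} (+0)
site 2, node FZ: F={C} ∪ Z={G} → {C,G} (+1)
site 2, node IR: I={T} ∪ R={A} → {A,T} (+1)
site 2, node FIRZ: FZ={C,G} ∪ IR={A,T} → {A,C,G,T} (+1)
site 3, node FZ: F={A} ∪ Z={G} → {A,G} (+1)
site 3, node IR: I={G} ∩ R={G} → {G} (+0)
site 3, node FIRZ: FZ={A,G} ∩ IR={G} → {G} (+0)
site 4, node FZ: F={C} ∩ Z={C} → {C} (+0)
site 4, node IR: I={T} ∪ R={A} → {A,T} (+1)
site 4, node FIRZ: FZ={C} ∪ IR={A,T} → {A,C,T} (+1)
site 5, node FZ: F={G} ∪ Z={A} → {A,G} (+1)
site 5, node IR: I={A} ∪ R={G} → {A,G} (+1)
site 5, node FIRZ: FZ={A,G} ∩ IR={A,G} → {A,G} (+0)
site 6, node FZ: F={T} ∩ Z={T} → {T} (+0)
site 6, node IR: I={T} ∪ R={A} → {A,T} (+1)
site 6, node FIRZ: FZ={T} ∩ IR={A,T} → {T} (+0)
per-site changes: [1, 2, 3, 1, 2, 2, 1]; total = 12

1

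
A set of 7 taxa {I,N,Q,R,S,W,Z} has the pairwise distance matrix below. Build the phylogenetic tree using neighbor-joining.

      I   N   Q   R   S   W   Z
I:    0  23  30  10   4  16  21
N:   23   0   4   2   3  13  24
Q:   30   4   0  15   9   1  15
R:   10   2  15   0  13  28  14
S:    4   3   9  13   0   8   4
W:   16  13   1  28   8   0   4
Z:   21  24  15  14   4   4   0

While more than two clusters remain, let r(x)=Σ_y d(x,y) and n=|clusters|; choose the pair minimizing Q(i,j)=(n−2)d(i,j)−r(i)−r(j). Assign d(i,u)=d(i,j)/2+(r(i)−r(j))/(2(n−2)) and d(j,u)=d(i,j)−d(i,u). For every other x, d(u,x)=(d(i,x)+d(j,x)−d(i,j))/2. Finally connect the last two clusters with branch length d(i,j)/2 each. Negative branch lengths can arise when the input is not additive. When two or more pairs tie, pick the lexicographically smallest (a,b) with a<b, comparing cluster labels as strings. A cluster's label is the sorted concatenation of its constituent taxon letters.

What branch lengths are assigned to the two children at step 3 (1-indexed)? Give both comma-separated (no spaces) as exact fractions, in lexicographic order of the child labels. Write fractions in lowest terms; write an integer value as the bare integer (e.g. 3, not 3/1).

1. join N+R (d=2, Q=-141) ⇒ NR; edges |N|=-3/10, |R|=23/10
  updated: d(I,NR)=31/2, d(NR,Q)=17/2, d(NR,S)=7, d(NR,W)=39/2, d(NR,Z)=18
2. join Q+W (d=1, Q=-108) ⇒ QW; edges |Q|=19/8, |W|=-11/8
  updated: d(I,QW)=45/2, d(NR,QW)=27/2, d(QW,S)=8, d(QW,Z)=9
3. join QW+Z (d=9, Q=-78) ⇒ QWZ; edges |QW|=14/3, |Z|=13/3
  updated: d(I,QWZ)=69/4, d(NR,QWZ)=45/4, d(QWZ,S)=3/2
4. join I+S (d=4, Q=-165/4) ⇒ IS; edges |I|=129/16, |S|=-65/16
  updated: d(IS,NR)=37/4, d(IS,QWZ)=59/8
5. join IS+NR (d=37/4, Q=-223/8) ⇒ INRS; edges |IS|=43/16, |NR|=105/16
  updated: d(INRS,QWZ)=75/16
6. join INRS+QWZ (d=75/16) ⇒ INQRSWZ; edges |INRS|=75/32, |QWZ|=75/32
final tree: (((I:129/16,S:-65/16):43/16,(N:-3/10,R:23/10):105/16):75/32,((Q:19/8,W:-11/8):14/3,Z:13/3):75/32)
total length: 479/16

14/3,13/3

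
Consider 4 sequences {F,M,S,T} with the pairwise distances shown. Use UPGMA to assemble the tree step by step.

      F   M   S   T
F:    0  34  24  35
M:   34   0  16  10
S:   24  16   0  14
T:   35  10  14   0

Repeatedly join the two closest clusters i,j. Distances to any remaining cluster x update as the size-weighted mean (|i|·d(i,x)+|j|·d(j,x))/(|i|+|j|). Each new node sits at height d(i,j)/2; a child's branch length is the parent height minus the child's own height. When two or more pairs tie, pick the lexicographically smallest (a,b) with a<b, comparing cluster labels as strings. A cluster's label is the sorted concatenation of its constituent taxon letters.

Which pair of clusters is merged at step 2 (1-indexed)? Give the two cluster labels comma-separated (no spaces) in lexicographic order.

iteration 1: select M,T (d=10); attach at lengths (5, 5); label the merged cluster MT
  updated: d(F,MT)=69/2, d(MT,S)=15
iteration 2: select MT,S (d=15); attach at lengths (5/2, 15/2); label the merged cluster MST
  updated: d(F,MST)=31
iteration 3: select F,MST (d=31); attach at lengths (31/2, 8); label the merged cluster FMST
final tree: (F:31/2,((M:5,T:5):5/2,S:15/2):8)
total length: 87/2

MT,S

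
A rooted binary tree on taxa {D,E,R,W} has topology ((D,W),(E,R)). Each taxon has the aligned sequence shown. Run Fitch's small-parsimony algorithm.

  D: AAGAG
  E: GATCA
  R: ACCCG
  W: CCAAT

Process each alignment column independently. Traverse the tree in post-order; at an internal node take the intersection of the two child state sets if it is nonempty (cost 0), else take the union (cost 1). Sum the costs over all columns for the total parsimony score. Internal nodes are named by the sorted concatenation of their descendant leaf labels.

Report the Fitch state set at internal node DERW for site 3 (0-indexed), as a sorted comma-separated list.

site 0, node DW: D={A} ∪ W={C} → {A,C} (+1)
site 0, node ER: E={G} ∪ R={A} → {A,G} (+1)
site 0, node DERW: DW={A,C} ∩ ER={A,G} → {A} (+0)
site 1, node DW: D={A} ∪ W={C} → {A,C} (+1)
site 1, node ER: E={A} ∪ R={C} → {A,C} (+1)
site 1, node DERW: DW={A,C} ∩ ER={A,C} → {A,C} (+0)
site 2, node DW: D={G} ∪ W={A} → {A,G} (+1)
site 2, node ER: E={T} ∪ R={C} → {C,T} (+1)
site 2, node DERW: DW={A,G} ∪ ER={C,T} → {A,C,G,T} (+1)
site 3, node DW: D={A} ∩ W={A} → {A} (+0)
site 3, node ER: E={C} ∩ R={C} → {C} (+0)
site 3, node DERW: DW={A} ∪ ER={C} → {A,C} (+1)
site 4, node DW: D={G} ∪ W={T} → {G,T} (+1)
site 4, node ER: E={A} ∪ R={G} → {A,G} (+1)
site 4, node DERW: DW={G,T} ∩ ER={A,G} → {G} (+0)
per-site changes: [2, 2, 3, 1, 2]; total = 10

A,C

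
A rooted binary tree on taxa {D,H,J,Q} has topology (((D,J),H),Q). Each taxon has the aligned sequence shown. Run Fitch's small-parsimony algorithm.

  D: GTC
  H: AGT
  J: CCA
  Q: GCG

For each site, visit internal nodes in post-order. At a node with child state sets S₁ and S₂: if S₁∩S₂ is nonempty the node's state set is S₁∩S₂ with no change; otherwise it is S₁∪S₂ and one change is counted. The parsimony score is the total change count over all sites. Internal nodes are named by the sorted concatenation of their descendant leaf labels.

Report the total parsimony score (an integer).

7

[col 0] DJ: children D:{G}, J:{C} ∪→ {C,G}; cost 1
[col 0] DHJ: children DJ:{C,G}, H:{A} ∪→ {A,C,G}; cost 1
[col 0] DHJQ: children DHJ:{A,C,G}, Q:{G} ∩→ {G}; cost 0
[col 1] DJ: children D:{T}, J:{C} ∪→ {C,T}; cost 1
[col 1] DHJ: children DJ:{C,T}, H:{G} ∪→ {C,G,T}; cost 1
[col 1] DHJQ: children DHJ:{C,G,T}, Q:{C} ∩→ {C}; cost 0
[col 2] DJ: children D:{C}, J:{A} ∪→ {A,C}; cost 1
[col 2] DHJ: children DJ:{A,C}, H:{T} ∪→ {A,C,T}; cost 1
[col 2] DHJQ: children DHJ:{A,C,T}, Q:{G} ∪→ {A,C,G,T}; cost 1
per-site changes: [2, 2, 3]; total = 7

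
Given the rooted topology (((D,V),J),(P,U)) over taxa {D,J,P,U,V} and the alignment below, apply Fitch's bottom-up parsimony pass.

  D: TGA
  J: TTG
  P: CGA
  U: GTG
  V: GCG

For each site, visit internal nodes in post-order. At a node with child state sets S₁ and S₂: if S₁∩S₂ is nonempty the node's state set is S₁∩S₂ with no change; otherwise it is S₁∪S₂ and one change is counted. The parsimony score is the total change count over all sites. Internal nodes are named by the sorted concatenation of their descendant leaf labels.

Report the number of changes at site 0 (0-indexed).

[col 0] DV: children D:{T}, V:{G} ∪→ {G,T}; cost 1
[col 0] DJV: children DV:{G,T}, J:{T} ∩→ {T}; cost 0
[col 0] PU: children P:{C}, U:{G} ∪→ {C,G}; cost 1
[col 0] DJPUV: children DJV:{T}, PU:{C,G} ∪→ {C,G,T}; cost 1
[col 1] DV: children D:{G}, V:{C} ∪→ {C,G}; cost 1
[col 1] DJV: children DV:{C,G}, J:{T} ∪→ {C,G,T}; cost 1
[col 1] PU: children P:{G}, U:{T} ∪→ {G,T}; cost 1
[col 1] DJPUV: children DJV:{C,G,T}, PU:{G,T} ∩→ {G,T}; cost 0
[col 2] DV: children D:{A}, V:{G} ∪→ {A,G}; cost 1
[col 2] DJV: children DV:{A,G}, J:{G} ∩→ {G}; cost 0
[col 2] PU: children P:{A}, U:{G} ∪→ {A,G}; cost 1
[col 2] DJPUV: children DJV:{G}, PU:{A,G} ∩→ {G}; cost 0
per-site changes: [3, 3, 2]; total = 8

3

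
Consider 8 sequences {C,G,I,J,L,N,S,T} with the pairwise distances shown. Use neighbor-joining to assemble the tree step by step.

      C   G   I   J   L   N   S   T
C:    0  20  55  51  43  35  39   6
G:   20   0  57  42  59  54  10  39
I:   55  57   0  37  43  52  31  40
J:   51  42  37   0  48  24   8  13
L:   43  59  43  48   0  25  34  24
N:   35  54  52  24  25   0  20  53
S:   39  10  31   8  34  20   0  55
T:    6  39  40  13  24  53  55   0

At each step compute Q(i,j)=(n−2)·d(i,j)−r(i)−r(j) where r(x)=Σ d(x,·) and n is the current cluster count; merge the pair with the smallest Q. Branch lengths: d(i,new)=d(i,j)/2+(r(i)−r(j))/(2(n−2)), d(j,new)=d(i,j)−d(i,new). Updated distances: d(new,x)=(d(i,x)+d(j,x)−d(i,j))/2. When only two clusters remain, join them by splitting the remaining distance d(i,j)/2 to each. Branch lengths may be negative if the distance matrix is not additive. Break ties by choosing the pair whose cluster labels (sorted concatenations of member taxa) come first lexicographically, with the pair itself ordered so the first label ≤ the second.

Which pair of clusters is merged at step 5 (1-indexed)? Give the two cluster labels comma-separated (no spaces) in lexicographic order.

iteration 1: select C,T (d=6, Q=-443); attach at lengths (55/12, 17/12); label the merged cluster CT
  updated: d(CT,G)=53/2, d(CT,I)=89/2, d(CT,J)=29, d(CT,L)=61/2, d(CT,N)=41, d(CT,S)=44
iteration 2: select G,S (d=10, Q=-691/2); attach at lengths (303/20, -103/20); label the merged cluster GS
  updated: d(CT,GS)=121/4, d(GS,I)=39, d(GS,J)=20, d(GS,L)=83/2, d(GS,N)=32
iteration 3: select L,N (d=25, Q=-262); attach at lengths (57/4, 43/4); label the merged cluster LN
  updated: d(CT,LN)=93/4, d(GS,LN)=97/4, d(I,LN)=35, d(J,LN)=47/2
iteration 4: select CT,LN (d=93/4, Q=-653/4); attach at lengths (121/8, 65/8); label the merged cluster CLNT
  updated: d(CLNT,GS)=125/8, d(CLNT,I)=225/8, d(CLNT,J)=117/8
iteration 5: select CLNT,I (d=225/8, Q=-425/4); attach at lengths (21/8, 51/2); label the merged cluster CILNT
  updated: d(CILNT,GS)=53/4, d(CILNT,J)=47/4
iteration 6: select CILNT,GS (d=53/4, Q=-45); attach at lengths (5/2, 43/4); label the merged cluster CGILNST
  updated: d(CGILNST,J)=37/4
iteration 7: select CGILNST,J (d=37/4); attach at lengths (37/8, 37/8); label the merged cluster CGIJLNST
final tree: (((((C:55/12,T:17/12):121/8,(L:57/4,N:43/4):65/8):21/8,I:51/2):5/2,(G:303/20,S:-103/20):43/4):37/8,J:37/8)
total length: 919/8

CLNT,I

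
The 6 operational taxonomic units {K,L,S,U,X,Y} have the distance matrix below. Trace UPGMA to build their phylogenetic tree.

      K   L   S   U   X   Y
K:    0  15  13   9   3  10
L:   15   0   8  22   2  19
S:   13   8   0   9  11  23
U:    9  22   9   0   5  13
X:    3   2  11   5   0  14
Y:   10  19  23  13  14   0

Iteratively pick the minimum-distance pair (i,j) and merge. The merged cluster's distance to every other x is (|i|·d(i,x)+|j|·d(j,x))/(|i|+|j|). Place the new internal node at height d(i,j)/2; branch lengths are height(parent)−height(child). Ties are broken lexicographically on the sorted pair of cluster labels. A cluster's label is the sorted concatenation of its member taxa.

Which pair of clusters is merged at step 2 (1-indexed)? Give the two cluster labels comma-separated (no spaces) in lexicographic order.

1. join L+X (d=2) ⇒ LX; edges |L|=1, |X|=1
  updated: d(K,LX)=9, d(LX,S)=19/2, d(LX,U)=27/2, d(LX,Y)=33/2
2. join K+LX (d=9) ⇒ KLX; edges |K|=9/2, |LX|=7/2
  updated: d(KLX,S)=32/3, d(KLX,U)=12, d(KLX,Y)=43/3
3. join S+U (d=9) ⇒ SU; edges |S|=9/2, |U|=9/2
  updated: d(KLX,SU)=34/3, d(SU,Y)=18
4. join KLX+SU (d=34/3) ⇒ KLSUX; edges |KLX|=7/6, |SU|=7/6
  updated: d(KLSUX,Y)=79/5
5. join KLSUX+Y (d=79/5) ⇒ KLSUXY; edges |KLSUX|=67/30, |Y|=79/10
final tree: (((K:9/2,(L:1,X:1):7/2):7/6,(S:9/2,U:9/2):7/6):67/30,Y:79/10)
total length: 472/15

K,LX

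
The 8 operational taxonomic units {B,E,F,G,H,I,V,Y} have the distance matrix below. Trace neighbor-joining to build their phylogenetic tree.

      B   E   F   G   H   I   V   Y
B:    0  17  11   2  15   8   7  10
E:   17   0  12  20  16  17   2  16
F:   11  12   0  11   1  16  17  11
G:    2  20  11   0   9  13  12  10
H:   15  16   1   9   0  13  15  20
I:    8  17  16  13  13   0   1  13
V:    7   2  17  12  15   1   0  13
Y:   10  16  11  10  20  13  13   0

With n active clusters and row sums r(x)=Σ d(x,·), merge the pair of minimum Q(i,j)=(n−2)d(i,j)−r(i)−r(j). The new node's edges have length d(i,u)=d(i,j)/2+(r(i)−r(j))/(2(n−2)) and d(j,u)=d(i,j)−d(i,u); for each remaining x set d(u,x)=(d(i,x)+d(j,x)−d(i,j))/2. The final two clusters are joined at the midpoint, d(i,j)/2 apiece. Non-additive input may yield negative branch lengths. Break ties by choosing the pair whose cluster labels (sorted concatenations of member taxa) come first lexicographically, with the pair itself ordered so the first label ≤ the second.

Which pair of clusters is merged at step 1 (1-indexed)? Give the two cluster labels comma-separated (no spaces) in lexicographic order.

F,H

1. join F+H (d=1, Q=-162) ⇒ FH; edges |F|=-1/3, |H|=4/3
  updated: d(B,FH)=25/2, d(E,FH)=27/2, d(FH,G)=19/2, d(FH,I)=14, d(FH,V)=31/2, d(FH,Y)=15
2. join E+V (d=2, Q=-126) ⇒ EV; edges |E|=9/2, |V|=-5/2
  updated: d(B,EV)=11, d(EV,FH)=27/2, d(EV,G)=15, d(EV,I)=8, d(EV,Y)=27/2
3. join B+G (d=2, Q=-85) ⇒ BG; edges |B|=1/4, |G|=7/4
  updated: d(BG,EV)=12, d(BG,FH)=10, d(BG,I)=19/2, d(BG,Y)=9
4. join EV+I (d=8, Q=-135/2) ⇒ EIV; edges |EV|=53/12, |I|=43/12
  updated: d(BG,EIV)=27/4, d(EIV,FH)=39/4, d(EIV,Y)=37/4
5. join BG+Y (d=9, Q=-41) ⇒ BGY; edges |BG|=21/8, |Y|=51/8
  updated: d(BGY,EIV)=7/2, d(BGY,FH)=8
6. join BGY+EIV (d=7/2, Q=-85/4) ⇒ BEGIVY; edges |BGY|=7/8, |EIV|=21/8
  updated: d(BEGIVY,FH)=57/8
7. join BEGIVY+FH (d=57/8) ⇒ BEFGHIVY; edges |BEGIVY|=57/16, |FH|=57/16
final tree: ((((B:1/4,G:7/4):21/8,Y:51/8):7/8,((E:9/2,V:-5/2):53/12,I:43/12):21/8):57/16,(F:-1/3,H:4/3):57/16)
total length: 261/8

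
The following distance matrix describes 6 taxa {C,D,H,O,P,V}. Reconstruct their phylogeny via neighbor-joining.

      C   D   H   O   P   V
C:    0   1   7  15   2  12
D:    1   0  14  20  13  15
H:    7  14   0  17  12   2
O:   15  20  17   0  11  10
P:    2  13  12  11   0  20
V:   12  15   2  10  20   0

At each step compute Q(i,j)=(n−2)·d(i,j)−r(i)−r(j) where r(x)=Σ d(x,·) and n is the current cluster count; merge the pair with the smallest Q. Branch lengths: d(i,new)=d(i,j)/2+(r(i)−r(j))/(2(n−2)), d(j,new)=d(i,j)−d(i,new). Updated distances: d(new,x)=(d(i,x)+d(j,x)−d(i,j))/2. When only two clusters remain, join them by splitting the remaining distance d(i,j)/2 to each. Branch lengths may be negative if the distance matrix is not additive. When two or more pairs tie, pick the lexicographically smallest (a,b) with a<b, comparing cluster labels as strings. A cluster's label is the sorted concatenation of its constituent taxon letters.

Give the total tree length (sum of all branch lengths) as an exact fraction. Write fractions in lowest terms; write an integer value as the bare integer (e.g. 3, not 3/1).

209/8

iteration 1: select H,V (d=2, Q=-103); attach at lengths (1/8, 15/8); label the merged cluster HV
  updated: d(C,HV)=17/2, d(D,HV)=27/2, d(HV,O)=25/2, d(HV,P)=15
iteration 2: select C,D (d=1, Q=-71); attach at lengths (-3, 4); label the merged cluster CD
  updated: d(CD,HV)=21/2, d(CD,O)=17, d(CD,P)=7
iteration 3: select CD,P (d=7, Q=-107/2); attach at lengths (31/8, 25/8); label the merged cluster CDP
  updated: d(CDP,HV)=37/4, d(CDP,O)=21/2
iteration 4: select CDP,HV (d=37/4, Q=-129/4); attach at lengths (29/8, 45/8); label the merged cluster CDHPV
  updated: d(CDHPV,O)=55/8
iteration 5: select CDHPV,O (d=55/8); attach at lengths (55/16, 55/16); label the merged cluster CDHOPV
final tree: ((((C:-3,D:4):31/8,P:25/8):29/8,(H:1/8,V:15/8):45/8):55/16,O:55/16)
total length: 209/8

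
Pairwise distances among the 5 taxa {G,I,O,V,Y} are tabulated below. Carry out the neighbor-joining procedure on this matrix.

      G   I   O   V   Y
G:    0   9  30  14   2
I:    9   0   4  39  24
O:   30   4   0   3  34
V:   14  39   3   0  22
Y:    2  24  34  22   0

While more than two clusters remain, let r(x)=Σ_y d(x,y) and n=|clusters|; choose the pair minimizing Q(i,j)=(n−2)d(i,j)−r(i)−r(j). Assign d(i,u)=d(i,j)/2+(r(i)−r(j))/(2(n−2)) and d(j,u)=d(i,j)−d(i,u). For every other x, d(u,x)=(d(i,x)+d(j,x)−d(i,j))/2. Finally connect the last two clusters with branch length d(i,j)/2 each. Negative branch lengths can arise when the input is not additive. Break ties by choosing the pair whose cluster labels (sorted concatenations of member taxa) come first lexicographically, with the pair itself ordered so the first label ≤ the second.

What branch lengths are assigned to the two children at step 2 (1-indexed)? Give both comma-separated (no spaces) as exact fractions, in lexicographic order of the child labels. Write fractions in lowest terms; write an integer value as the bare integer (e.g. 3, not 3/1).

-17/4,25/4

step 1: merge (O,V) at d=3, Q=-140; branch lengths O→1/3, V→8/3; new cluster OV
  updated: d(G,OV)=41/2, d(I,OV)=20, d(OV,Y)=53/2
step 2: merge (G,Y) at d=2, Q=-80; branch lengths G→-17/4, Y→25/4; new cluster GY
  updated: d(GY,I)=31/2, d(GY,OV)=45/2
step 3: merge (GY,I) at d=31/2, Q=-58; branch lengths GY→9, I→13/2; new cluster GIY
  updated: d(GIY,OV)=27/2
step 4: merge (GIY,OV) at d=27/2; branch lengths GIY→27/4, OV→27/4; new cluster GIOVY
final tree: (((G:-17/4,Y:25/4):9,I:13/2):27/4,(O:1/3,V:8/3):27/4)
total length: 34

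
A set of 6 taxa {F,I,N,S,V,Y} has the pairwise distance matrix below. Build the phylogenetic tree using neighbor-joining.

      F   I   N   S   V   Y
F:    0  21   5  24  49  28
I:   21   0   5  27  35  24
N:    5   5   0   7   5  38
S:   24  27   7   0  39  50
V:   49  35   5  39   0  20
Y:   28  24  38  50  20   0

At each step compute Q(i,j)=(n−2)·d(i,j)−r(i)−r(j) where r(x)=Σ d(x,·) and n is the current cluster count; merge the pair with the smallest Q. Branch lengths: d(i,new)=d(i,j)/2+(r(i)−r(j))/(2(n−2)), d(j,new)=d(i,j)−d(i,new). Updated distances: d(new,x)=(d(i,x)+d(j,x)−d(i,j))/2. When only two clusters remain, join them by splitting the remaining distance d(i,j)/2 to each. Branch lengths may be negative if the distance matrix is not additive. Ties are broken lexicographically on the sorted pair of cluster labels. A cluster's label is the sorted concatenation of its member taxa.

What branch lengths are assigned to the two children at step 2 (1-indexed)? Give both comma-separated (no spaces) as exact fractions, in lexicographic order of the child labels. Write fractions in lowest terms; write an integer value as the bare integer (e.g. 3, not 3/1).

37/6,40/3

1. join V+Y (d=20, Q=-228) ⇒ VY; edges |V|=17/2, |Y|=23/2
  updated: d(F,VY)=57/2, d(I,VY)=39/2, d(N,VY)=23/2, d(S,VY)=69/2
2. join I+VY (d=39/2, Q=-108) ⇒ IVY; edges |I|=37/6, |VY|=40/3
  updated: d(F,IVY)=15, d(IVY,N)=-3/2, d(IVY,S)=21
3. join F+IVY (d=15, Q=-97/2) ⇒ FIVY; edges |F|=79/8, |IVY|=41/8
  updated: d(FIVY,N)=-23/4, d(FIVY,S)=15
4. join FIVY+N (d=-23/4, Q=-65/4) ⇒ FINVY; edges |FIVY|=9/8, |N|=-55/8
  updated: d(FINVY,S)=111/8
5. join FINVY+S (d=111/8) ⇒ FINSVY; edges |FINVY|=111/16, |S|=111/16
final tree: (((F:79/8,(I:37/6,(V:17/2,Y:23/2):40/3):41/8):9/8,N:-55/8):111/16,S:111/16)
total length: 501/8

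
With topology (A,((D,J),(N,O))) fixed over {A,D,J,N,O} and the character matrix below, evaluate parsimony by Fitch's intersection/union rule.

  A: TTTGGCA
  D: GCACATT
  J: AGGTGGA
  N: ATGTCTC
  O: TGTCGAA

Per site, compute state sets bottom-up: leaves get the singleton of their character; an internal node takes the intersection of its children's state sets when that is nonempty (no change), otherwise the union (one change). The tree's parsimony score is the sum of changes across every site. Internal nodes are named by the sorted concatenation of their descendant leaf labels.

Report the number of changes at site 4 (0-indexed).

2

[col 0] DJ: children D:{G}, J:{A} ∪→ {A,G}; cost 1
[col 0] NO: children N:{A}, O:{T} ∪→ {A,T}; cost 1
[col 0] DJNO: children DJ:{A,G}, NO:{A,T} ∩→ {A}; cost 0
[col 0] ADJNO: children A:{T}, DJNO:{A} ∪→ {A,T}; cost 1
[col 1] DJ: children D:{C}, J:{G} ∪→ {C,G}; cost 1
[col 1] NO: children N:{T}, O:{G} ∪→ {G,T}; cost 1
[col 1] DJNO: children DJ:{C,G}, NO:{G,T} ∩→ {G}; cost 0
[col 1] ADJNO: children A:{T}, DJNO:{G} ∪→ {G,T}; cost 1
[col 2] DJ: children D:{A}, J:{G} ∪→ {A,G}; cost 1
[col 2] NO: children N:{G}, O:{T} ∪→ {G,T}; cost 1
[col 2] DJNO: children DJ:{A,G}, NO:{G,T} ∩→ {G}; cost 0
[col 2] ADJNO: children A:{T}, DJNO:{G} ∪→ {G,T}; cost 1
[col 3] DJ: children D:{C}, J:{T} ∪→ {C,T}; cost 1
[col 3] NO: children N:{T}, O:{C} ∪→ {C,T}; cost 1
[col 3] DJNO: children DJ:{C,T}, NO:{C,T} ∩→ {C,T}; cost 0
[col 3] ADJNO: children A:{G}, DJNO:{C,T} ∪→ {C,G,T}; cost 1
[col 4] DJ: children D:{A}, J:{G} ∪→ {A,G}; cost 1
[col 4] NO: children N:{C}, O:{G} ∪→ {C,G}; cost 1
[col 4] DJNO: children DJ:{A,G}, NO:{C,G} ∩→ {G}; cost 0
[col 4] ADJNO: children A:{G}, DJNO:{G} ∩→ {G}; cost 0
[col 5] DJ: children D:{T}, J:{G} ∪→ {G,T}; cost 1
[col 5] NO: children N:{T}, O:{A} ∪→ {A,T}; cost 1
[col 5] DJNO: children DJ:{G,T}, NO:{A,T} ∩→ {T}; cost 0
[col 5] ADJNO: children A:{C}, DJNO:{T} ∪→ {C,T}; cost 1
[col 6] DJ: children D:{T}, J:{A} ∪→ {A,T}; cost 1
[col 6] NO: children N:{C}, O:{A} ∪→ {A,C}; cost 1
[col 6] DJNO: children DJ:{A,T}, NO:{A,C} ∩→ {A}; cost 0
[col 6] ADJNO: children A:{A}, DJNO:{A} ∩→ {A}; cost 0
per-site changes: [3, 3, 3, 3, 2, 3, 2]; total = 19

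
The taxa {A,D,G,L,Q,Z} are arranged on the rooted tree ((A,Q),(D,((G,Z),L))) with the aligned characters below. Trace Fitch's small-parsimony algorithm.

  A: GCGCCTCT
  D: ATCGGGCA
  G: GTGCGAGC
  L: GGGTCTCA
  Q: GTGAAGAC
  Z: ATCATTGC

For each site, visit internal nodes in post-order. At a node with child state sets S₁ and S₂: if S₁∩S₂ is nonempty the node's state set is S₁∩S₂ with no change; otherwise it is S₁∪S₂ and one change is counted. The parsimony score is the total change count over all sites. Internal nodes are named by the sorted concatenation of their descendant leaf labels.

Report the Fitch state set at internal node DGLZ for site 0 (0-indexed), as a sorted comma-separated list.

A,G

[col 0] AQ: children A:{G}, Q:{G} ∩→ {G}; cost 0
[col 0] GZ: children G:{G}, Z:{A} ∪→ {A,G}; cost 1
[col 0] GLZ: children GZ:{A,G}, L:{G} ∩→ {G}; cost 0
[col 0] DGLZ: children D:{A}, GLZ:{G} ∪→ {A,G}; cost 1
[col 0] ADGLQZ: children AQ:{G}, DGLZ:{A,G} ∩→ {G}; cost 0
[col 1] AQ: children A:{C}, Q:{T} ∪→ {C,T}; cost 1
[col 1] GZ: children G:{T}, Z:{T} ∩→ {T}; cost 0
[col 1] GLZ: children GZ:{T}, L:{G} ∪→ {G,T}; cost 1
[col 1] DGLZ: children D:{T}, GLZ:{G,T} ∩→ {T}; cost 0
[col 1] ADGLQZ: children AQ:{C,T}, DGLZ:{T} ∩→ {T}; cost 0
[col 2] AQ: children A:{G}, Q:{G} ∩→ {G}; cost 0
[col 2] GZ: children G:{G}, Z:{C} ∪→ {C,G}; cost 1
[col 2] GLZ: children GZ:{C,G}, L:{G} ∩→ {G}; cost 0
[col 2] DGLZ: children D:{C}, GLZ:{G} ∪→ {C,G}; cost 1
[col 2] ADGLQZ: children AQ:{G}, DGLZ:{C,G} ∩→ {G}; cost 0
[col 3] AQ: children A:{C}, Q:{A} ∪→ {A,C}; cost 1
[col 3] GZ: children G:{C}, Z:{A} ∪→ {A,C}; cost 1
[col 3] GLZ: children GZ:{A,C}, L:{T} ∪→ {A,C,T}; cost 1
[col 3] DGLZ: children D:{G}, GLZ:{A,C,T} ∪→ {A,C,G,T}; cost 1
[col 3] ADGLQZ: children AQ:{A,C}, DGLZ:{A,C,G,T} ∩→ {A,C}; cost 0
[col 4] AQ: children A:{C}, Q:{A} ∪→ {A,C}; cost 1
[col 4] GZ: children G:{G}, Z:{T} ∪→ {G,T}; cost 1
[col 4] GLZ: children GZ:{G,T}, L:{C} ∪→ {C,G,T}; cost 1
[col 4] DGLZ: children D:{G}, GLZ:{C,G,T} ∩→ {G}; cost 0
[col 4] ADGLQZ: children AQ:{A,C}, DGLZ:{G} ∪→ {A,C,G}; cost 1
[col 5] AQ: children A:{T}, Q:{G} ∪→ {G,T}; cost 1
[col 5] GZ: children G:{A}, Z:{T} ∪→ {A,T}; cost 1
[col 5] GLZ: children GZ:{A,T}, L:{T} ∩→ {T}; cost 0
[col 5] DGLZ: children D:{G}, GLZ:{T} ∪→ {G,T}; cost 1
[col 5] ADGLQZ: children AQ:{G,T}, DGLZ:{G,T} ∩→ {G,T}; cost 0
[col 6] AQ: children A:{C}, Q:{A} ∪→ {A,C}; cost 1
[col 6] GZ: children G:{G}, Z:{G} ∩→ {G}; cost 0
[col 6] GLZ: children GZ:{G}, L:{C} ∪→ {C,G}; cost 1
[col 6] DGLZ: children D:{C}, GLZ:{C,G} ∩→ {C}; cost 0
[col 6] ADGLQZ: children AQ:{A,C}, DGLZ:{C} ∩→ {C}; cost 0
[col 7] AQ: children A:{T}, Q:{C} ∪→ {C,T}; cost 1
[col 7] GZ: children G:{C}, Z:{C} ∩→ {C}; cost 0
[col 7] GLZ: children GZ:{C}, L:{A} ∪→ {A,C}; cost 1
[col 7] DGLZ: children D:{A}, GLZ:{A,C} ∩→ {A}; cost 0
[col 7] ADGLQZ: children AQ:{C,T}, DGLZ:{A} ∪→ {A,C,T}; cost 1
per-site changes: [2, 2, 2, 4, 4, 3, 2, 3]; total = 22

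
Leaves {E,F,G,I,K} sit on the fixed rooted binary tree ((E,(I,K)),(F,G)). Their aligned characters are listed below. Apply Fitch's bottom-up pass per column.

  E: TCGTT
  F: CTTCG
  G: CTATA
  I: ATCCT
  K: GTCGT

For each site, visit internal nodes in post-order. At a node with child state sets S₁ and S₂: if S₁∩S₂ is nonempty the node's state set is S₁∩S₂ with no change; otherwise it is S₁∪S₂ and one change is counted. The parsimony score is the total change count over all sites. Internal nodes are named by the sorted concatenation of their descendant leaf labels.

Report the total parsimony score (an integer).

[col 0] IK: children I:{A}, K:{G} ∪→ {A,G}; cost 1
[col 0] EIK: children E:{T}, IK:{A,G} ∪→ {A,G,T}; cost 1
[col 0] FG: children F:{C}, G:{C} ∩→ {C}; cost 0
[col 0] EFGIK: children EIK:{A,G,T}, FG:{C} ∪→ {A,C,G,T}; cost 1
[col 1] IK: children I:{T}, K:{T} ∩→ {T}; cost 0
[col 1] EIK: children E:{C}, IK:{T} ∪→ {C,T}; cost 1
[col 1] FG: children F:{T}, G:{T} ∩→ {T}; cost 0
[col 1] EFGIK: children EIK:{C,T}, FG:{T} ∩→ {T}; cost 0
[col 2] IK: children I:{C}, K:{C} ∩→ {C}; cost 0
[col 2] EIK: children E:{G}, IK:{C} ∪→ {C,G}; cost 1
[col 2] FG: children F:{T}, G:{A} ∪→ {A,T}; cost 1
[col 2] EFGIK: children EIK:{C,G}, FG:{A,T} ∪→ {A,C,G,T}; cost 1
[col 3] IK: children I:{C}, K:{G} ∪→ {C,G}; cost 1
[col 3] EIK: children E:{T}, IK:{C,G} ∪→ {C,G,T}; cost 1
[col 3] FG: children F:{C}, G:{T} ∪→ {C,T}; cost 1
[col 3] EFGIK: children EIK:{C,G,T}, FG:{C,T} ∩→ {C,T}; cost 0
[col 4] IK: children I:{T}, K:{T} ∩→ {T}; cost 0
[col 4] EIK: children E:{T}, IK:{T} ∩→ {T}; cost 0
[col 4] FG: children F:{G}, G:{A} ∪→ {A,G}; cost 1
[col 4] EFGIK: children EIK:{T}, FG:{A,G} ∪→ {A,G,T}; cost 1
per-site changes: [3, 1, 3, 3, 2]; total = 12

12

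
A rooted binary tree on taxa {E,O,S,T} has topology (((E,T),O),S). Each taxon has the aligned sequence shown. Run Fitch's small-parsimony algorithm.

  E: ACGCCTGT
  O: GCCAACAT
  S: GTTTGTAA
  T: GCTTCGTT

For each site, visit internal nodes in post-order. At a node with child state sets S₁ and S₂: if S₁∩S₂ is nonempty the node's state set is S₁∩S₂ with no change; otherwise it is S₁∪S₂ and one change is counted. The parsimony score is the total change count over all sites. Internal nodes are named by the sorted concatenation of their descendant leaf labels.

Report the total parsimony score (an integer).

13

site 0, node ET: E={A} ∪ T={G} → {A,G} (+1)
site 0, node EOT: ET={A,G} ∩ O={G} → {G} (+0)
site 0, node EOST: EOT={G} ∩ S={G} → {G} (+0)
site 1, node ET: E={C} ∩ T={C} → {C} (+0)
site 1, node EOT: ET={C} ∩ O={C} → {C} (+0)
site 1, node EOST: EOT={C} ∪ S={T} → {C,T} (+1)
site 2, node ET: E={G} ∪ T={T} → {G,T} (+1)
site 2, node EOT: ET={G,T} ∪ O={C} → {C,G,T} (+1)
site 2, node EOST: EOT={C,G,T} ∩ S={T} → {T} (+0)
site 3, node ET: E={C} ∪ T={T} → {C,T} (+1)
site 3, node EOT: ET={C,T} ∪ O={A} → {A,C,T} (+1)
site 3, node EOST: EOT={A,C,T} ∩ S={T} → {T} (+0)
site 4, node ET: E={C} ∩ T={C} → {C} (+0)
site 4, node EOT: ET={C} ∪ O={A} → {A,C} (+1)
site 4, node EOST: EOT={A,C} ∪ S={G} → {A,C,G} (+1)
site 5, node ET: E={T} ∪ T={G} → {G,T} (+1)
site 5, node EOT: ET={G,T} ∪ O={C} → {C,G,T} (+1)
site 5, node EOST: EOT={C,G,T} ∩ S={T} → {T} (+0)
site 6, node ET: E={G} ∪ T={T} → {G,T} (+1)
site 6, node EOT: ET={G,T} ∪ O={A} → {A,G,T} (+1)
site 6, node EOST: EOT={A,G,T} ∩ S={A} → {A} (+0)
site 7, node ET: E={T} ∩ T={T} → {T} (+0)
site 7, node EOT: ET={T} ∩ O={T} → {T} (+0)
site 7, node EOST: EOT={T} ∪ S={A} → {A,T} (+1)
per-site changes: [1, 1, 2, 2, 2, 2, 2, 1]; total = 13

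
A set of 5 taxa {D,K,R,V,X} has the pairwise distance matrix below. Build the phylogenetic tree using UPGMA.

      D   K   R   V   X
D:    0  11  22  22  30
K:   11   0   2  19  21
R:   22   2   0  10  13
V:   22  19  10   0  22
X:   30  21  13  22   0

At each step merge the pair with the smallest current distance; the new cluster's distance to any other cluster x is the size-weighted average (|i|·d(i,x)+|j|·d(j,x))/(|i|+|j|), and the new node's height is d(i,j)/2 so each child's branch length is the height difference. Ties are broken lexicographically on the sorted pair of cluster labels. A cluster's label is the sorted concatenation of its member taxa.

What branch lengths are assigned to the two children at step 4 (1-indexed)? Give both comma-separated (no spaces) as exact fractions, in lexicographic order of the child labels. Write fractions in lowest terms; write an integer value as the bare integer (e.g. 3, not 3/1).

19/12,43/4

1. join K+R (d=2) ⇒ KR; edges |K|=1, |R|=1
  updated: d(D,KR)=33/2, d(KR,V)=29/2, d(KR,X)=17
2. join KR+V (d=29/2) ⇒ KRV; edges |KR|=25/4, |V|=29/4
  updated: d(D,KRV)=55/3, d(KRV,X)=56/3
3. join D+KRV (d=55/3) ⇒ DKRV; edges |D|=55/6, |KRV|=23/12
  updated: d(DKRV,X)=43/2
4. join DKRV+X (d=43/2) ⇒ DKRVX; edges |DKRV|=19/12, |X|=43/4
final tree: ((D:55/6,((K:1,R:1):25/4,V:29/4):23/12):19/12,X:43/4)
total length: 467/12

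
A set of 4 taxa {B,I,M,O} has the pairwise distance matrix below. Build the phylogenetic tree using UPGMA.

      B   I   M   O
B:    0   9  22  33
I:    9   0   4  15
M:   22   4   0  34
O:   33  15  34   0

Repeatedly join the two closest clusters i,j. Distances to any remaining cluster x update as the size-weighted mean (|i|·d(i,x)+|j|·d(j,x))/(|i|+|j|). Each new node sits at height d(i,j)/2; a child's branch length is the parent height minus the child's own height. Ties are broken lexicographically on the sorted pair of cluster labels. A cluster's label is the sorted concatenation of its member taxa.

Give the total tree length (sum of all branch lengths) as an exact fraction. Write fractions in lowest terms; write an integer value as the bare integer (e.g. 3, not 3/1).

iteration 1: select I,M (d=4); attach at lengths (2, 2); label the merged cluster IM
  updated: d(B,IM)=31/2, d(IM,O)=49/2
iteration 2: select B,IM (d=31/2); attach at lengths (31/4, 23/4); label the merged cluster BIM
  updated: d(BIM,O)=82/3
iteration 3: select BIM,O (d=82/3); attach at lengths (71/12, 41/3); label the merged cluster BIMO
final tree: ((B:31/4,(I:2,M:2):23/4):71/12,O:41/3)
total length: 445/12

445/12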